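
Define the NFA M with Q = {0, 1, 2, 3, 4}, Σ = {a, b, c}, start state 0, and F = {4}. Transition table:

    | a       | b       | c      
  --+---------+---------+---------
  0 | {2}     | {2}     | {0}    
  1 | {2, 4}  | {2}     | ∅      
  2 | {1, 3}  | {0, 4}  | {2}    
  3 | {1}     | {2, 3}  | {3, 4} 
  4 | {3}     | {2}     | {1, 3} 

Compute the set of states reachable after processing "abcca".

Start in {0}.
Read 'a': 0→{2}; now {2}.
Read 'b': 2→{0, 4}; now {0, 4}.
Read 'c': 0→{0}, 4→{1, 3}; now {0, 1, 3}.
Read 'c': 0→{0}, 1→∅, 3→{3, 4}; now {0, 3, 4}.
Read 'a': 0→{2}, 3→{1}, 4→{3}; now {1, 2, 3}.

{1, 2, 3}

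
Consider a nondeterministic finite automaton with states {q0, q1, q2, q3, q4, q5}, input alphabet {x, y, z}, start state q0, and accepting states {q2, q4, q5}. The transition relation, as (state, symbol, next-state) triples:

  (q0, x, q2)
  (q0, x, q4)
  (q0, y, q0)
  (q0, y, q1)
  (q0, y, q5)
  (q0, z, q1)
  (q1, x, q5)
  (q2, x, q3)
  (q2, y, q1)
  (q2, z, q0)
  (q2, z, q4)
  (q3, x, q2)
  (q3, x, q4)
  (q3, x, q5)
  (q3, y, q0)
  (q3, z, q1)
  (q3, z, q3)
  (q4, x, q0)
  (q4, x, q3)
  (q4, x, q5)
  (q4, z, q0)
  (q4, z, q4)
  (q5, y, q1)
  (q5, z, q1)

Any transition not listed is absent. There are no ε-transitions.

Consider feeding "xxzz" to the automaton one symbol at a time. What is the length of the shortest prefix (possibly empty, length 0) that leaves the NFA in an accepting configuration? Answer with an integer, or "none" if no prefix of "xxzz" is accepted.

1

Start in {q0}.
Read 'x': q0→{q2, q4}; now {q2, q4}.
None of the earlier sets intersect F, but {q2, q4} does.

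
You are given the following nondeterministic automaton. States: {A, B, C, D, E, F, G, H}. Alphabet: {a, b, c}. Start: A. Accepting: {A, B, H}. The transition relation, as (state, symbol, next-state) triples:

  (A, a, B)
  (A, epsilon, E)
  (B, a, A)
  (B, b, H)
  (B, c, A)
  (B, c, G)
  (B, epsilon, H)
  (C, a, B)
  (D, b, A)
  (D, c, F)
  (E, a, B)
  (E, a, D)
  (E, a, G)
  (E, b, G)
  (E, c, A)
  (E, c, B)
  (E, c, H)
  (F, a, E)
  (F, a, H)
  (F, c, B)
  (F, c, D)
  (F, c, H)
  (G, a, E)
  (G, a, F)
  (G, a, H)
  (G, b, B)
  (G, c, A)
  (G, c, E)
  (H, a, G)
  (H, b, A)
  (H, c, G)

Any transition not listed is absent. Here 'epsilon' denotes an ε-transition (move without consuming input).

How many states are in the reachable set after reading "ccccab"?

5

Start: ε-closure({A}) = {A, E}.
Read 'c': {A, E} → {A, B, E, H}.
Read 'c': {A, B, E, H} → {A, B, E, G, H}.
Read 'c': {A, B, E, G, H} → {A, B, E, G, H}.
Read 'c': {A, B, E, G, H} → {A, B, E, G, H}.
Read 'a': {A, B, E, G, H} → {A, B, D, E, F, G, H}.
Read 'b': {A, B, D, E, F, G, H} → {A, B, E, G, H}.
That set has 5 states.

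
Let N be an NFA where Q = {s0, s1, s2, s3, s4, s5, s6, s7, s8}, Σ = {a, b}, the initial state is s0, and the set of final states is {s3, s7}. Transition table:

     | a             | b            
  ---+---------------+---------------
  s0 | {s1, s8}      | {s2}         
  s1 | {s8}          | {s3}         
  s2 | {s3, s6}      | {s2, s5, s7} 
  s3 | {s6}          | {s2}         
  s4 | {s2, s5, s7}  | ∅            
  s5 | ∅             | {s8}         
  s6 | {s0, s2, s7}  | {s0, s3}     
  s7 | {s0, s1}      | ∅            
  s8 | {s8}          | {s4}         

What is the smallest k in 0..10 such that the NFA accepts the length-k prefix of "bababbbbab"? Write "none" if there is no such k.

Start in {s0}.
Read 'b': {s0} → {s2}.
Read 'a': {s2} → {s3, s6}.
None of the earlier sets intersect F, but {s3, s6} does.

2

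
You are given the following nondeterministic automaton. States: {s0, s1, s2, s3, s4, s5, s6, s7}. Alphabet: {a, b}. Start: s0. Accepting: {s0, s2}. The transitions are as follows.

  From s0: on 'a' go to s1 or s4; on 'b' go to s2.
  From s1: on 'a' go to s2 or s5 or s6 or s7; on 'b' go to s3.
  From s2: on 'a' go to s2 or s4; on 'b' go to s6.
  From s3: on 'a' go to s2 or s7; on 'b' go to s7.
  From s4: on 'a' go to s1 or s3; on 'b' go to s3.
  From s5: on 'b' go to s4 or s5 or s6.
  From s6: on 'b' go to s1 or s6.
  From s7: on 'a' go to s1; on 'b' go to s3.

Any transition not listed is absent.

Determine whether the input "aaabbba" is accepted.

Start in {s0}.
Read 'a': s0→{s1, s4}; now {s1, s4}.
Read 'a': s1→{s2, s5, s6, s7}, s4→{s1, s3}; now {s1, s2, s3, s5, s6, s7}.
Read 'a': s1→{s2, s5, s6, s7}, s2→{s2, s4}, s3→{s2, s7}, s5→∅, s6→∅, s7→{s1}; now {s1, s2, s4, s5, s6, s7}.
Read 'b': s1→{s3}, s2→{s6}, s4→{s3}, s5→{s4, s5, s6}, s6→{s1, s6}, s7→{s3}; now {s1, s3, s4, s5, s6}.
Read 'b': s1→{s3}, s3→{s7}, s4→{s3}, s5→{s4, s5, s6}, s6→{s1, s6}; now {s1, s3, s4, s5, s6, s7}.
Read 'b': s1→{s3}, s3→{s7}, s4→{s3}, s5→{s4, s5, s6}, s6→{s1, s6}, s7→{s3}; now {s1, s3, s4, s5, s6, s7}.
Read 'a': s1→{s2, s5, s6, s7}, s3→{s2, s7}, s4→{s1, s3}, s5→∅, s6→∅, s7→{s1}; now {s1, s2, s3, s5, s6, s7}.
The final set {s1, s2, s3, s5, s6, s7} contains the accepting state s2.

Yes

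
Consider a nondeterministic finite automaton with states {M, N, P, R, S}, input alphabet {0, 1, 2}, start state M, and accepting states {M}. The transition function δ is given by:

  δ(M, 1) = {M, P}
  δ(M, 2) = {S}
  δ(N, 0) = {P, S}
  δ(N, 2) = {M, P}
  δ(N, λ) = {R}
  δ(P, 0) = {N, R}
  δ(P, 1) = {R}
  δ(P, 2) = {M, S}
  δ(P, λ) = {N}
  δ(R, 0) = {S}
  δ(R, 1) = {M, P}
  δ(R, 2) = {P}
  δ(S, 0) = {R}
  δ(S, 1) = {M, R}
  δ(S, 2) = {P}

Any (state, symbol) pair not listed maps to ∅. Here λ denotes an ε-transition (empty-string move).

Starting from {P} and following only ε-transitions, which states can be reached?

{N, P, R}

Begin with {P}.
ε-move P → N; add N.
ε-move N → R; add R.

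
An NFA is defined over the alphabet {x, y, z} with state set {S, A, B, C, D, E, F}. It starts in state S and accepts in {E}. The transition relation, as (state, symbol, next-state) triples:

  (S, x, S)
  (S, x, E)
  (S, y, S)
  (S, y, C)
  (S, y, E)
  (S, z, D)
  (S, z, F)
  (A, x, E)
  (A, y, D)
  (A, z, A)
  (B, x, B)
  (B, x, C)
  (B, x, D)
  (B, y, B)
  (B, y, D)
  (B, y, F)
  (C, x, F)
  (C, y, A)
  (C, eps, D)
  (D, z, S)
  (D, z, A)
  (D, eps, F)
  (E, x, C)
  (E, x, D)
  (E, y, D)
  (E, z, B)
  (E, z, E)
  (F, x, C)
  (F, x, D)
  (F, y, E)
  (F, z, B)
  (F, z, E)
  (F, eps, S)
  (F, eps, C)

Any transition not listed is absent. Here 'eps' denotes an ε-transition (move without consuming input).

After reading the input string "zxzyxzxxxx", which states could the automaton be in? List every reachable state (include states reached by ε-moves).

Start in {S}.
Read 'z': {S} → {S, C, D, F}.
Read 'x': {S, C, D, F} → {S, C, D, E, F}.
Read 'z': {S, C, D, E, F} → {S, A, B, C, D, E, F}.
Read 'y': {S, A, B, C, D, E, F} → {S, A, B, C, D, E, F}.
Read 'x': {S, A, B, C, D, E, F} → {S, B, C, D, E, F}.
Read 'z': {S, B, C, D, E, F} → {S, A, B, C, D, E, F}.
Read 'x': {S, A, B, C, D, E, F} → {S, B, C, D, E, F}.
Read 'x': {S, B, C, D, E, F} → {S, B, C, D, E, F}.
Read 'x': {S, B, C, D, E, F} → {S, B, C, D, E, F}.
Read 'x': {S, B, C, D, E, F} → {S, B, C, D, E, F}.

{S, B, C, D, E, F}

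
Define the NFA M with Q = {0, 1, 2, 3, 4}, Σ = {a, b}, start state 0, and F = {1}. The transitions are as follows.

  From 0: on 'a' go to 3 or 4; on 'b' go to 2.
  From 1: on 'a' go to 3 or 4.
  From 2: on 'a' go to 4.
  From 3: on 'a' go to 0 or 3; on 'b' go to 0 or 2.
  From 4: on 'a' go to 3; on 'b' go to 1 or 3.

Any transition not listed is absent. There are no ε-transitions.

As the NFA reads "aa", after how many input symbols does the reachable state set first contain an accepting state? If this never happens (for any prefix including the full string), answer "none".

none

Start in {0}.
Read 'a': {0} → {3, 4}.
Read 'a': {3, 4} → {0, 3}.
No reachable set along the way intersects F.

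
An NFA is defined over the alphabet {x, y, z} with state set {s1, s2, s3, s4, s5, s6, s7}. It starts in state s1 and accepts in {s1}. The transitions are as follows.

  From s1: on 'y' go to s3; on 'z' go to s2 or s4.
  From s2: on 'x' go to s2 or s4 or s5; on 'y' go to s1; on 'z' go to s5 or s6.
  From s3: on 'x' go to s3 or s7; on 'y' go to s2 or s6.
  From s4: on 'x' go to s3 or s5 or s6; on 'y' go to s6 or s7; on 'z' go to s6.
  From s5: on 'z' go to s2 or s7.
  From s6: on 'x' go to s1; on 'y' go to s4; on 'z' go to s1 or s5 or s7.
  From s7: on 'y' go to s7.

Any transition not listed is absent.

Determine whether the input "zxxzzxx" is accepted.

Yes

Start in {s1}.
Read 'z': s1→{s2, s4}; now {s2, s4}.
Read 'x': s2→{s2, s4, s5}, s4→{s3, s5, s6}; now {s2, s3, s4, s5, s6}.
Read 'x': s2→{s2, s4, s5}, s3→{s3, s7}, s4→{s3, s5, s6}, s5→∅, s6→{s1}; now {s1, s2, s3, s4, s5, s6, s7}.
Read 'z': s1→{s2, s4}, s2→{s5, s6}, s3→∅, s4→{s6}, s5→{s2, s7}, s6→{s1, s5, s7}, s7→∅; now {s1, s2, s4, s5, s6, s7}.
Read 'z': s1→{s2, s4}, s2→{s5, s6}, s4→{s6}, s5→{s2, s7}, s6→{s1, s5, s7}, s7→∅; now {s1, s2, s4, s5, s6, s7}.
Read 'x': s1→∅, s2→{s2, s4, s5}, s4→{s3, s5, s6}, s5→∅, s6→{s1}, s7→∅; now {s1, s2, s3, s4, s5, s6}.
Read 'x': s1→∅, s2→{s2, s4, s5}, s3→{s3, s7}, s4→{s3, s5, s6}, s5→∅, s6→{s1}; now {s1, s2, s3, s4, s5, s6, s7}.
The final set {s1, s2, s3, s4, s5, s6, s7} contains the accepting state s1.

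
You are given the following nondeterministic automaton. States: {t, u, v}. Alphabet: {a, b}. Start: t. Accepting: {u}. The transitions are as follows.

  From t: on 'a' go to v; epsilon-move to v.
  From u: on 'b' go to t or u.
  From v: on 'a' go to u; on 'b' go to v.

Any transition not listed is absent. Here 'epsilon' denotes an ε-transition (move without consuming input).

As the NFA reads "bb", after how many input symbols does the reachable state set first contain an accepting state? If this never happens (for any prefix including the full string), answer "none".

Start: ε-closure({t}) = {t, v}.
Read 'b': t→∅, v→{v}; now {v}.
Read 'b': v→{v}; now {v}.
No reachable set along the way intersects F.

none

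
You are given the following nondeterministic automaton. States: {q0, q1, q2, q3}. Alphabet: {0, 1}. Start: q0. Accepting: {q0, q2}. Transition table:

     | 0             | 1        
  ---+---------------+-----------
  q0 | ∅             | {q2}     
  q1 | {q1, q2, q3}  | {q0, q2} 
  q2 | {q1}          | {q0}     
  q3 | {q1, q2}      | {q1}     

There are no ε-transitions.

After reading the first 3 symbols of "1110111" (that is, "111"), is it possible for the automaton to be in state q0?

Start in {q0}.
Read '1': q0→{q2}; now {q2}.
Read '1': q2→{q0}; now {q0}.
Read '1': q0→{q2}; now {q2}.
State q0 is not in {q2}.

No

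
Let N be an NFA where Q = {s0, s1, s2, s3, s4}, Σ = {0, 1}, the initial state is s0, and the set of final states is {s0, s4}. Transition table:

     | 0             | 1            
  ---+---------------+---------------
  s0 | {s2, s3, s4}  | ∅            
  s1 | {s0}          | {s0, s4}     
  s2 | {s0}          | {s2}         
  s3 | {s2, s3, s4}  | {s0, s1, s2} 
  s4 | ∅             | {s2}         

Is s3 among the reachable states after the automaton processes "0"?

Start in {s0}.
Read '0': {s0} → {s2, s3, s4}.
State s3 is in {s2, s3, s4}.

Yes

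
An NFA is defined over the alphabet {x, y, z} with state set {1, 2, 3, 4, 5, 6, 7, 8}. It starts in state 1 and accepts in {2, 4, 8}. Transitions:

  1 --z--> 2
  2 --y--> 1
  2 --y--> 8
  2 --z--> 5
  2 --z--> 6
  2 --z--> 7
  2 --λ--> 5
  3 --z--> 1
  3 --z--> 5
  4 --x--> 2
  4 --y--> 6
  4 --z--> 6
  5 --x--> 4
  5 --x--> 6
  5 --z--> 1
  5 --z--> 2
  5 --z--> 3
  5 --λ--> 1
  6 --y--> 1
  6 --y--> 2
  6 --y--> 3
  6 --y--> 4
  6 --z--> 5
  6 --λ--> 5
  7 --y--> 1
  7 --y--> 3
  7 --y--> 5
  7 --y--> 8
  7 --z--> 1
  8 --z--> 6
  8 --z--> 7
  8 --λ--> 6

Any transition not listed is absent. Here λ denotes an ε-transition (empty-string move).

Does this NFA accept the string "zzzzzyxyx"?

Yes

Start in {1}.
Read 'z': 1→{2}; union {2}; ε-closure = {1, 2, 5}.
Read 'z': 1→{2}, 2→{5, 6, 7}, 5→{1, 2, 3}; now {1, 2, 3, 5, 6, 7}.
Read 'z': 1→{2}, 2→{5, 6, 7}, 3→{1, 5}, 5→{1, 2, 3}, 6→{5}, 7→{1}; now {1, 2, 3, 5, 6, 7}.
Read 'z': 1→{2}, 2→{5, 6, 7}, 3→{1, 5}, 5→{1, 2, 3}, 6→{5}, 7→{1}; now {1, 2, 3, 5, 6, 7}.
Read 'z': 1→{2}, 2→{5, 6, 7}, 3→{1, 5}, 5→{1, 2, 3}, 6→{5}, 7→{1}; now {1, 2, 3, 5, 6, 7}.
Read 'y': 1→∅, 2→{1, 8}, 3→∅, 5→∅, 6→{1, 2, 3, 4}, 7→{1, 3, 5, 8}; union {1, 2, 3, 4, 5, 8}; ε-closure = {1, 2, 3, 4, 5, 6, 8}.
Read 'x': 1→∅, 2→∅, 3→∅, 4→{2}, 5→{4, 6}, 6→∅, 8→∅; union {2, 4, 6}; ε-closure = {1, 2, 4, 5, 6}.
Read 'y': 1→∅, 2→{1, 8}, 4→{6}, 5→∅, 6→{1, 2, 3, 4}; union {1, 2, 3, 4, 6, 8}; ε-closure = {1, 2, 3, 4, 5, 6, 8}.
Read 'x': 1→∅, 2→∅, 3→∅, 4→{2}, 5→{4, 6}, 6→∅, 8→∅; union {2, 4, 6}; ε-closure = {1, 2, 4, 5, 6}.
The final set {1, 2, 4, 5, 6} contains the accepting states 2, 4.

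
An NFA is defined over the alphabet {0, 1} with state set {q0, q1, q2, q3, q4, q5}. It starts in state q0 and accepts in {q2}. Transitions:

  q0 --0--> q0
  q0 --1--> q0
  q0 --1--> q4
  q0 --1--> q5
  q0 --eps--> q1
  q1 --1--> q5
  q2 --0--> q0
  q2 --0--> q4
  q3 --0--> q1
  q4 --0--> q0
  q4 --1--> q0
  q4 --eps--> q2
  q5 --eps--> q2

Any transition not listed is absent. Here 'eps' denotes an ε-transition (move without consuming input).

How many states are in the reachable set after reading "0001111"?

5

Start: ε-closure({q0}) = {q0, q1}.
Read '0': q0→{q0}, q1→∅; union {q0}; ε-closure = {q0, q1}.
Read '0': q0→{q0}, q1→∅; union {q0}; ε-closure = {q0, q1}.
Read '0': q0→{q0}, q1→∅; union {q0}; ε-closure = {q0, q1}.
Read '1': q0→{q0, q4, q5}, q1→{q5}; union {q0, q4, q5}; ε-closure = {q0, q1, q2, q4, q5}.
Read '1': q0→{q0, q4, q5}, q1→{q5}, q2→∅, q4→{q0}, q5→∅; union {q0, q4, q5}; ε-closure = {q0, q1, q2, q4, q5}.
Read '1': q0→{q0, q4, q5}, q1→{q5}, q2→∅, q4→{q0}, q5→∅; union {q0, q4, q5}; ε-closure = {q0, q1, q2, q4, q5}.
Read '1': q0→{q0, q4, q5}, q1→{q5}, q2→∅, q4→{q0}, q5→∅; union {q0, q4, q5}; ε-closure = {q0, q1, q2, q4, q5}.
That set has 5 states.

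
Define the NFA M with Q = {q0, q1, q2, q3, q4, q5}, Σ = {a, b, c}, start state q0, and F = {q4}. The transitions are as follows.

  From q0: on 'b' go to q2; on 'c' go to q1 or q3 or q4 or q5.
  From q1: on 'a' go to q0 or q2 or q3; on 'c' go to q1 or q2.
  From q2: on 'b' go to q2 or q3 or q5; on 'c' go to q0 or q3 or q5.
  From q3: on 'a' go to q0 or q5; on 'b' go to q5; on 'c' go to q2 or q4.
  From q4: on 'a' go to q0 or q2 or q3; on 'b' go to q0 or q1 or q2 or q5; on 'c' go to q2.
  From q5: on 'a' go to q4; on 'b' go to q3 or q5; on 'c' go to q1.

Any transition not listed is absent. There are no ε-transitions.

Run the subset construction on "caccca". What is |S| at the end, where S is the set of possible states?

Start in {q0}.
Read 'c': q0→{q1, q3, q4, q5}; now {q1, q3, q4, q5}.
Read 'a': q1→{q0, q2, q3}, q3→{q0, q5}, q4→{q0, q2, q3}, q5→{q4}; now {q0, q2, q3, q4, q5}.
Read 'c': q0→{q1, q3, q4, q5}, q2→{q0, q3, q5}, q3→{q2, q4}, q4→{q2}, q5→{q1}; now {q0, q1, q2, q3, q4, q5}.
Read 'c': q0→{q1, q3, q4, q5}, q1→{q1, q2}, q2→{q0, q3, q5}, q3→{q2, q4}, q4→{q2}, q5→{q1}; now {q0, q1, q2, q3, q4, q5}.
Read 'c': q0→{q1, q3, q4, q5}, q1→{q1, q2}, q2→{q0, q3, q5}, q3→{q2, q4}, q4→{q2}, q5→{q1}; now {q0, q1, q2, q3, q4, q5}.
Read 'a': q0→∅, q1→{q0, q2, q3}, q2→∅, q3→{q0, q5}, q4→{q0, q2, q3}, q5→{q4}; now {q0, q2, q3, q4, q5}.
That set has 5 states.

5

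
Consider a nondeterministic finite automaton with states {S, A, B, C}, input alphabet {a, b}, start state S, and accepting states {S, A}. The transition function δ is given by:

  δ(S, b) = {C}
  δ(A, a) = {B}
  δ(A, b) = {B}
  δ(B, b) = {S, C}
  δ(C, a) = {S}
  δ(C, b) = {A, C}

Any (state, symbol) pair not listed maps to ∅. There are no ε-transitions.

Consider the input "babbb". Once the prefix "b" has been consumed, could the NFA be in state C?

Yes

Start in {S}.
Read 'b': {S} → {C}.
State C is in {C}.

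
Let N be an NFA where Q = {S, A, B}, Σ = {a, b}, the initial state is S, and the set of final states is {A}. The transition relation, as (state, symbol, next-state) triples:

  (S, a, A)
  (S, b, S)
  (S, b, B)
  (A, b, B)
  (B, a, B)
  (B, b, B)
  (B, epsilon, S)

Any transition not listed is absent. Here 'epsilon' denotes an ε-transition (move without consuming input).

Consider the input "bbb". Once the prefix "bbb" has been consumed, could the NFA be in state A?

Start in {S}.
Read 'b': S→{S, B}; now {S, B}.
Read 'b': S→{S, B}, B→{B}; now {S, B}.
Read 'b': S→{S, B}, B→{B}; now {S, B}.
State A is not in {S, B}.

No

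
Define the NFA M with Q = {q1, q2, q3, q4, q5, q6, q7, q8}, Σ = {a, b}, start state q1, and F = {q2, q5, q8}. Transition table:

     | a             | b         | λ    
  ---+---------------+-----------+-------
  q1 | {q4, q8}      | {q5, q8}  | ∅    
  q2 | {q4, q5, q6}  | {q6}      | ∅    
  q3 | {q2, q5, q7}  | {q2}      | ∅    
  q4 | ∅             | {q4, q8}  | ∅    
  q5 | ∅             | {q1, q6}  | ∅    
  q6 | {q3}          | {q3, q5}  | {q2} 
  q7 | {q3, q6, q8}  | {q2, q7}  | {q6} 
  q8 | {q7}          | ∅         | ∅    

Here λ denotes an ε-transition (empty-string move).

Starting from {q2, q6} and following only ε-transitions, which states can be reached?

{q2, q6}

Begin with {q2, q6}.
No ε-moves leave this set, so the closure equals the set itself.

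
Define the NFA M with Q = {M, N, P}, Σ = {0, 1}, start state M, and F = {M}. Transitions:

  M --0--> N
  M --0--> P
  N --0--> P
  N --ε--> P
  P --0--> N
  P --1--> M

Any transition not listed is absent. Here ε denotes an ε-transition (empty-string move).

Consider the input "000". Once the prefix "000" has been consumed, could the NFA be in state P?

Yes

Start in {M}.
Read '0': {M} → {N, P}.
Read '0': {N, P} → {N, P}.
Read '0': {N, P} → {N, P}.
State P is in {N, P}.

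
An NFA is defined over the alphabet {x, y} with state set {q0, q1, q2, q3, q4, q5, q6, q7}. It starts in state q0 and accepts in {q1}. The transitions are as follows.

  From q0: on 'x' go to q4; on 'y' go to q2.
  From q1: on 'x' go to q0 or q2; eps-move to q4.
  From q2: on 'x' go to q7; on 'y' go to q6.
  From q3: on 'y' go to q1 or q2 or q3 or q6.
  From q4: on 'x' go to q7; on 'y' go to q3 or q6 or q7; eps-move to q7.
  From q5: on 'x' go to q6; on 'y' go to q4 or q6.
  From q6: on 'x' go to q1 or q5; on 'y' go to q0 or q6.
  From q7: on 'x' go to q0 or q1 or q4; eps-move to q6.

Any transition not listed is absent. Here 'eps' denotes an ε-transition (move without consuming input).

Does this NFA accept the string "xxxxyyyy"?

Yes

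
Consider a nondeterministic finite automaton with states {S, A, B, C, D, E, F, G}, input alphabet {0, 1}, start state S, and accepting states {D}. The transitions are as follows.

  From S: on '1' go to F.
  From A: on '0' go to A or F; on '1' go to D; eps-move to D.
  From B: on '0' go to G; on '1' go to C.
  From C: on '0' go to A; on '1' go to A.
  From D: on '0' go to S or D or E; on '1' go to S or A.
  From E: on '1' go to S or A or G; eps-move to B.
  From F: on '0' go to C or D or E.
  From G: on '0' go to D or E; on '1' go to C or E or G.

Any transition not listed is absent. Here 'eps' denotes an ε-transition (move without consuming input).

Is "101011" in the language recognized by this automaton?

Yes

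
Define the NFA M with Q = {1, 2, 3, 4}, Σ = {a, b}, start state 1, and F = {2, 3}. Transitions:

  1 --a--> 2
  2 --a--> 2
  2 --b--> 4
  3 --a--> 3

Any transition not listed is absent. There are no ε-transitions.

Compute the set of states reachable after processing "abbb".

∅

Start in {1}.
Read 'a': {1} → {2}.
Read 'b': {2} → {4}.
Read 'b': {4} → ∅.
The set is empty and remains empty for the remaining 1 symbol.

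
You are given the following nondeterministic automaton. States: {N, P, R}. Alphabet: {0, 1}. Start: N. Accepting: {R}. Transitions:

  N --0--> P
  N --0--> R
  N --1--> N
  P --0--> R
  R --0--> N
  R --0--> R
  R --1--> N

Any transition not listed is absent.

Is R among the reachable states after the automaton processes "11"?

No

Start in {N}.
Read '1': N→{N}; now {N}.
Read '1': N→{N}; now {N}.
State R is not in {N}.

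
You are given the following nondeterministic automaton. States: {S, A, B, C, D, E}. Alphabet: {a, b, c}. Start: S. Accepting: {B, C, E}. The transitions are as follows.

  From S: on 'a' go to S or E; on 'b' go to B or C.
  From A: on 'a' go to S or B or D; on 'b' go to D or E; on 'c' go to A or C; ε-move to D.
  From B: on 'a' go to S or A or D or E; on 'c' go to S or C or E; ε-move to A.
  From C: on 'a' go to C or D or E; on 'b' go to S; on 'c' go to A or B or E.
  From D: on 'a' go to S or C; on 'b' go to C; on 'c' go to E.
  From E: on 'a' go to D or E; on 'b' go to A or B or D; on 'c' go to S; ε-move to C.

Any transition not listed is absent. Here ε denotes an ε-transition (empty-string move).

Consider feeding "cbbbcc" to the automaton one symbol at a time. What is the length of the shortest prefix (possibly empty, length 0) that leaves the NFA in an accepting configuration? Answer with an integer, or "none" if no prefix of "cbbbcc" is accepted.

Start in {S}.
Read 'c': S→∅; now ∅.
The set is empty and remains empty for the remaining 5 symbols.
No reachable set along the way intersects F.

none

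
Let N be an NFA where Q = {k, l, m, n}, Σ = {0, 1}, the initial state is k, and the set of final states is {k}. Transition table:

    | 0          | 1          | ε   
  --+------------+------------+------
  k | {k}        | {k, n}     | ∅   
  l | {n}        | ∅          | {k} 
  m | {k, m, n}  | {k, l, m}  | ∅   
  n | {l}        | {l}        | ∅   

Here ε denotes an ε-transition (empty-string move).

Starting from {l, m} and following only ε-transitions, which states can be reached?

Begin with {l, m}.
ε-move l → k; add k.

{k, l, m}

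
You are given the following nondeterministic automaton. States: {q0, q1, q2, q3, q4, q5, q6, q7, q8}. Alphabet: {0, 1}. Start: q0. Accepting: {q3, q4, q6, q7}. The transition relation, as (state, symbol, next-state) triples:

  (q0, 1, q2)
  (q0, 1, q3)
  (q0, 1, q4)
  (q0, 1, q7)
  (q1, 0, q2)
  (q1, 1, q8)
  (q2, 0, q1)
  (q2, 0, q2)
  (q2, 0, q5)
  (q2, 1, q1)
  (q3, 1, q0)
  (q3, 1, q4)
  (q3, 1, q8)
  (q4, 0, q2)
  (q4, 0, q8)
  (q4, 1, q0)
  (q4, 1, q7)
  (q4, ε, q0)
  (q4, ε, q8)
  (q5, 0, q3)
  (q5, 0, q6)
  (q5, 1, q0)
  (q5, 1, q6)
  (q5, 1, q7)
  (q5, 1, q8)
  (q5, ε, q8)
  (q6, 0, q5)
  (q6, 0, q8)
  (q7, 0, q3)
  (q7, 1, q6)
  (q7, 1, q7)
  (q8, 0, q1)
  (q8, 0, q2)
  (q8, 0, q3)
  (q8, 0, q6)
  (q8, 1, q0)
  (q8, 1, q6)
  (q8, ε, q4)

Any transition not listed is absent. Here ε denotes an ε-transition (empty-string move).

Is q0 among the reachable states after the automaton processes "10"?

Yes

Start in {q0}.
Read '1': q0→{q2, q3, q4, q7}; union {q2, q3, q4, q7}; ε-closure = {q0, q2, q3, q4, q7, q8}.
Read '0': q0→∅, q2→{q1, q2, q5}, q3→∅, q4→{q2, q8}, q7→{q3}, q8→{q1, q2, q3, q6}; union {q1, q2, q3, q5, q6, q8}; ε-closure = {q0, q1, q2, q3, q4, q5, q6, q8}.
State q0 is in {q0, q1, q2, q3, q4, q5, q6, q8}.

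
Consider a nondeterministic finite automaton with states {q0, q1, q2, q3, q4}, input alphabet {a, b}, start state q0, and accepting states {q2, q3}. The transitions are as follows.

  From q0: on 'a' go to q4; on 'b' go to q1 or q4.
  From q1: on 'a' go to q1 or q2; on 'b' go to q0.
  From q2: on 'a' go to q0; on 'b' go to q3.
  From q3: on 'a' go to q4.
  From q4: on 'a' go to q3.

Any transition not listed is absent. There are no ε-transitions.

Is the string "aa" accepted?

Yes

Start in {q0}.
Read 'a': q0→{q4}; now {q4}.
Read 'a': q4→{q3}; now {q3}.
The final set {q3} contains the accepting state q3.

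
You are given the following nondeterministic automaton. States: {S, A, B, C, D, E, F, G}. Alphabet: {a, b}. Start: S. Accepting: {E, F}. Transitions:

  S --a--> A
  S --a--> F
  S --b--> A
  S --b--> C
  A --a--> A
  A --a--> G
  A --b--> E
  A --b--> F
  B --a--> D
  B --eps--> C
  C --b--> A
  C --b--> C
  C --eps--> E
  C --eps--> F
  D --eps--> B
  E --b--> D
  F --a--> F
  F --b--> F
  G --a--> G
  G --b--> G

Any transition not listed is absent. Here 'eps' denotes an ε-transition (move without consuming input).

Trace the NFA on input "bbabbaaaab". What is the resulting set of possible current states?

Start in {S}.
Read 'b': S→{A, C}; union {A, C}; ε-closure = {A, C, E, F}.
Read 'b': A→{E, F}, C→{A, C}, E→{D}, F→{F}; union {A, C, D, E, F}; ε-closure = {A, B, C, D, E, F}.
Read 'a': A→{A, G}, B→{D}, C→∅, D→∅, E→∅, F→{F}; union {A, D, F, G}; ε-closure = {A, B, C, D, E, F, G}.
Read 'b': A→{E, F}, B→∅, C→{A, C}, D→∅, E→{D}, F→{F}, G→{G}; union {A, C, D, E, F, G}; ε-closure = {A, B, C, D, E, F, G}.
Read 'b': A→{E, F}, B→∅, C→{A, C}, D→∅, E→{D}, F→{F}, G→{G}; union {A, C, D, E, F, G}; ε-closure = {A, B, C, D, E, F, G}.
Read 'a': A→{A, G}, B→{D}, C→∅, D→∅, E→∅, F→{F}, G→{G}; union {A, D, F, G}; ε-closure = {A, B, C, D, E, F, G}.
Read 'a': A→{A, G}, B→{D}, C→∅, D→∅, E→∅, F→{F}, G→{G}; union {A, D, F, G}; ε-closure = {A, B, C, D, E, F, G}.
Read 'a': A→{A, G}, B→{D}, C→∅, D→∅, E→∅, F→{F}, G→{G}; union {A, D, F, G}; ε-closure = {A, B, C, D, E, F, G}.
Read 'a': A→{A, G}, B→{D}, C→∅, D→∅, E→∅, F→{F}, G→{G}; union {A, D, F, G}; ε-closure = {A, B, C, D, E, F, G}.
Read 'b': A→{E, F}, B→∅, C→{A, C}, D→∅, E→{D}, F→{F}, G→{G}; union {A, C, D, E, F, G}; ε-closure = {A, B, C, D, E, F, G}.

{A, B, C, D, E, F, G}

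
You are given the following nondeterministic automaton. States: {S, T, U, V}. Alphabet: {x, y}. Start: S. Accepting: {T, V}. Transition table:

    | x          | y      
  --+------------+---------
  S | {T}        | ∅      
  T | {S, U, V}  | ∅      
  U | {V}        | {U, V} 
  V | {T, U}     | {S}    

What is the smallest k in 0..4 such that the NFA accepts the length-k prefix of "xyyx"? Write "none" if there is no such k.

1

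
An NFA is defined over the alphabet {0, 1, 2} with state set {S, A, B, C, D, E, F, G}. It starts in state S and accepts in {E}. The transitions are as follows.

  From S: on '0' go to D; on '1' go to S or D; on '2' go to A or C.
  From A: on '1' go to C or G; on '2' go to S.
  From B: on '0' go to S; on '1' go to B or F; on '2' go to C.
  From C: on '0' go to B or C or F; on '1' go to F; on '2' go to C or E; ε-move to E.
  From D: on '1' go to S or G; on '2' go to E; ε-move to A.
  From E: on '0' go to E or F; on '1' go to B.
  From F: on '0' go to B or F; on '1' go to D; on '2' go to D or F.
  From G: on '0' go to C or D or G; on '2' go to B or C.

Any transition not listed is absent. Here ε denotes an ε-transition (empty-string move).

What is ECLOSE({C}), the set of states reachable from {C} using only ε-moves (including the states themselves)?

{C, E}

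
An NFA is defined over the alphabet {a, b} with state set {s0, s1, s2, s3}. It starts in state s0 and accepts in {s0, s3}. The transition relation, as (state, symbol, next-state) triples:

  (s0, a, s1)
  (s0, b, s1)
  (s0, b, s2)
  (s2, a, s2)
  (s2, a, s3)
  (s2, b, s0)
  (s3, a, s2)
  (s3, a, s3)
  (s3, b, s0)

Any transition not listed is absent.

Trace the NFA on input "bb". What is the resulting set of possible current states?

Start in {s0}.
Read 'b': {s0} → {s1, s2}.
Read 'b': {s1, s2} → {s0}.

{s0}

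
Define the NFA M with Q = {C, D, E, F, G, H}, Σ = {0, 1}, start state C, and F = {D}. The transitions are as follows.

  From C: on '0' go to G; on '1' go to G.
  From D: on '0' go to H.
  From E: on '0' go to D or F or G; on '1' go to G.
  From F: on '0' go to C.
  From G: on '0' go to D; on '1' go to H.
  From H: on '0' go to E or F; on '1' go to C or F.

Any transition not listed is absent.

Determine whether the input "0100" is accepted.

Yes

Start in {C}.
Read '0': {C} → {G}.
Read '1': {G} → {H}.
Read '0': {H} → {E, F}.
Read '0': {E, F} → {C, D, F, G}.
The final set {C, D, F, G} contains the accepting state D.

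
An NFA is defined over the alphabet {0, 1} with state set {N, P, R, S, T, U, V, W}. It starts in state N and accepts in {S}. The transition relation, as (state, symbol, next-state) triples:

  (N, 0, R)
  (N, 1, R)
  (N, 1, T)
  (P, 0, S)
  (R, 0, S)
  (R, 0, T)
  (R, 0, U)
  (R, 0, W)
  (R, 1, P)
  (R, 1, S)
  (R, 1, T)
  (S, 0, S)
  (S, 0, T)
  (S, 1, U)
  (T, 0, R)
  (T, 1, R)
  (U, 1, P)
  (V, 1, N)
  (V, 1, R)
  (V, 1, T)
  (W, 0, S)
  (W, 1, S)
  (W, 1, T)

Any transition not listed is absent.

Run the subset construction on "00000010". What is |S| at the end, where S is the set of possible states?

Start in {N}.
Read '0': N→{R}; now {R}.
Read '0': R→{S, T, U, W}; now {S, T, U, W}.
Read '0': S→{S, T}, T→{R}, U→∅, W→{S}; now {R, S, T}.
Read '0': R→{S, T, U, W}, S→{S, T}, T→{R}; now {R, S, T, U, W}.
Read '0': R→{S, T, U, W}, S→{S, T}, T→{R}, U→∅, W→{S}; now {R, S, T, U, W}.
Read '0': R→{S, T, U, W}, S→{S, T}, T→{R}, U→∅, W→{S}; now {R, S, T, U, W}.
Read '1': R→{P, S, T}, S→{U}, T→{R}, U→{P}, W→{S, T}; now {P, R, S, T, U}.
Read '0': P→{S}, R→{S, T, U, W}, S→{S, T}, T→{R}, U→∅; now {R, S, T, U, W}.
That set has 5 states.

5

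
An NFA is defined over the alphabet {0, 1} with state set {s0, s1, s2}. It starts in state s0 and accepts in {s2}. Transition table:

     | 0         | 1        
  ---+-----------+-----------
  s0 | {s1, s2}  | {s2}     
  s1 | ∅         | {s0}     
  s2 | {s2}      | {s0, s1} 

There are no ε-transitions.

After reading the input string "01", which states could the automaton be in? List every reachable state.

{s0, s1}

Start in {s0}.
Read '0': {s0} → {s1, s2}.
Read '1': {s1, s2} → {s0, s1}.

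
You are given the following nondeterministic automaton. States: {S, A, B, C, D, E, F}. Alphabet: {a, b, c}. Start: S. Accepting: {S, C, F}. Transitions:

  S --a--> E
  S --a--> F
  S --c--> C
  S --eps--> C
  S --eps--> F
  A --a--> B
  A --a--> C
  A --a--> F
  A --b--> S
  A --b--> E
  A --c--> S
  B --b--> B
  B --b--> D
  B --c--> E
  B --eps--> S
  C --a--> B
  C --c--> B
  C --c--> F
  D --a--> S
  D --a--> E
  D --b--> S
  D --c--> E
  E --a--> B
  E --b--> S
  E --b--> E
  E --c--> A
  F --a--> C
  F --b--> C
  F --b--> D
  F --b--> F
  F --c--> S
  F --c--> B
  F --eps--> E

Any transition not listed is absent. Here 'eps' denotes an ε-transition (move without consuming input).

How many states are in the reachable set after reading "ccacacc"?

Start: ε-closure({S}) = {S, C, E, F}.
Read 'c': S→{C}, C→{B, F}, E→{A}, F→{S, B}; union {S, A, B, C, F}; ε-closure = {S, A, B, C, E, F}.
Read 'c': S→{C}, A→{S}, B→{E}, C→{B, F}, E→{A}, F→{S, B}; now {S, A, B, C, E, F}.
Read 'a': S→{E, F}, A→{B, C, F}, B→∅, C→{B}, E→{B}, F→{C}; union {B, C, E, F}; ε-closure = {S, B, C, E, F}.
Read 'c': S→{C}, B→{E}, C→{B, F}, E→{A}, F→{S, B}; now {S, A, B, C, E, F}.
Read 'a': S→{E, F}, A→{B, C, F}, B→∅, C→{B}, E→{B}, F→{C}; union {B, C, E, F}; ε-closure = {S, B, C, E, F}.
Read 'c': S→{C}, B→{E}, C→{B, F}, E→{A}, F→{S, B}; now {S, A, B, C, E, F}.
Read 'c': S→{C}, A→{S}, B→{E}, C→{B, F}, E→{A}, F→{S, B}; now {S, A, B, C, E, F}.
That set has 6 states.

6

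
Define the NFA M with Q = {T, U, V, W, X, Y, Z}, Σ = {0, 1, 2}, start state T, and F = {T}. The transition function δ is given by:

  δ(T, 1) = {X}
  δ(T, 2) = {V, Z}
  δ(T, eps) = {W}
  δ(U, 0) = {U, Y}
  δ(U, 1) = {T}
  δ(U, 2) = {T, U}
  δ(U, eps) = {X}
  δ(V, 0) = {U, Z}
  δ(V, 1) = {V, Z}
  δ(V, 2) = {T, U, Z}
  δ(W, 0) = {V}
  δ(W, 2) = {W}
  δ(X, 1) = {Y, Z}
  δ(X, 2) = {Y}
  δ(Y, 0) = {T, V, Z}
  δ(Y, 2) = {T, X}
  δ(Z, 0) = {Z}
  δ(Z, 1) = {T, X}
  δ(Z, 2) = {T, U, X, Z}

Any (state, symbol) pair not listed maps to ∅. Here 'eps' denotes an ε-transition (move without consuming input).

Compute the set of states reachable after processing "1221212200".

Start: ε-closure({T}) = {T, W}.
Read '1': {T, W} → {X}.
Read '2': {X} → {Y}.
Read '2': {Y} → {T, W, X}.
Read '1': {T, W, X} → {X, Y, Z}.
Read '2': {X, Y, Z} → {T, U, W, X, Y, Z}.
Read '1': {T, U, W, X, Y, Z} → {T, W, X, Y, Z}.
Read '2': {T, W, X, Y, Z} → {T, U, V, W, X, Y, Z}.
Read '2': {T, U, V, W, X, Y, Z} → {T, U, V, W, X, Y, Z}.
Read '0': {T, U, V, W, X, Y, Z} → {T, U, V, W, X, Y, Z}.
Read '0': {T, U, V, W, X, Y, Z} → {T, U, V, W, X, Y, Z}.

{T, U, V, W, X, Y, Z}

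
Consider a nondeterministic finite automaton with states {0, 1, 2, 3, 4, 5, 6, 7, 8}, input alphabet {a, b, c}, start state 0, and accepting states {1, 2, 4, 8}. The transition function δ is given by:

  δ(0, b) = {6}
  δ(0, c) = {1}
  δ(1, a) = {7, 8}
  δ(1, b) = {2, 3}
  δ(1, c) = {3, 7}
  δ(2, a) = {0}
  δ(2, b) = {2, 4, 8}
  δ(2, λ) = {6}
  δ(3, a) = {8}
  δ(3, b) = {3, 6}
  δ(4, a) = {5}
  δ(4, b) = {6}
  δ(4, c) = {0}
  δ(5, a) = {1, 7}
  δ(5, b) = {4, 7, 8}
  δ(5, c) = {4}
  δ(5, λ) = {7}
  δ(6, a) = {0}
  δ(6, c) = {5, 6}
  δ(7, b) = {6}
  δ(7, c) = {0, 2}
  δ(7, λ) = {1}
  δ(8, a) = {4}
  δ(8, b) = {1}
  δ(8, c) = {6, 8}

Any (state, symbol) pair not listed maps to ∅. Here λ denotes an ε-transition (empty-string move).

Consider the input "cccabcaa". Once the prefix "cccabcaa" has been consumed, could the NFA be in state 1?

Yes

Start in {0}.
Read 'c': 0→{1}; now {1}.
Read 'c': 1→{3, 7}; union {3, 7}; ε-closure = {1, 3, 7}.
Read 'c': 1→{3, 7}, 3→∅, 7→{0, 2}; union {0, 2, 3, 7}; ε-closure = {0, 1, 2, 3, 6, 7}.
Read 'a': 0→∅, 1→{7, 8}, 2→{0}, 3→{8}, 6→{0}, 7→∅; union {0, 7, 8}; ε-closure = {0, 1, 7, 8}.
Read 'b': 0→{6}, 1→{2, 3}, 7→{6}, 8→{1}; now {1, 2, 3, 6}.
Read 'c': 1→{3, 7}, 2→∅, 3→∅, 6→{5, 6}; union {3, 5, 6, 7}; ε-closure = {1, 3, 5, 6, 7}.
Read 'a': 1→{7, 8}, 3→{8}, 5→{1, 7}, 6→{0}, 7→∅; now {0, 1, 7, 8}.
Read 'a': 0→∅, 1→{7, 8}, 7→∅, 8→{4}; union {4, 7, 8}; ε-closure = {1, 4, 7, 8}.
State 1 is in {1, 4, 7, 8}.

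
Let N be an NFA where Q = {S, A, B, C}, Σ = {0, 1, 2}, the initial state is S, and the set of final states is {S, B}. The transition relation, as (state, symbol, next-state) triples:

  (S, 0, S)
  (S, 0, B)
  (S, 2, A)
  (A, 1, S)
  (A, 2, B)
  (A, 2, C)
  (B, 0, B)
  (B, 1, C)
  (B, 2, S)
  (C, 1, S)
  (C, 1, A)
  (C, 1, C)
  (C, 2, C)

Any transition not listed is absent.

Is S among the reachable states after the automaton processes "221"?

Yes

Start in {S}.
Read '2': {S} → {A}.
Read '2': {A} → {B, C}.
Read '1': {B, C} → {S, A, C}.
State S is in {S, A, C}.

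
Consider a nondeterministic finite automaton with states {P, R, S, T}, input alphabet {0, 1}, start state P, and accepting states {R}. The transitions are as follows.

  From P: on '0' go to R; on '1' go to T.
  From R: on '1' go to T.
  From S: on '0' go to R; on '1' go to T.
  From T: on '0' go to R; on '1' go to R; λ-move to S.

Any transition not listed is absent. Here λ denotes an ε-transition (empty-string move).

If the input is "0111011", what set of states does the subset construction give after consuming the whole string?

Start in {P}.
Read '0': P→{R}; now {R}.
Read '1': R→{T}; union {T}; ε-closure = {S, T}.
Read '1': S→{T}, T→{R}; union {R, T}; ε-closure = {R, S, T}.
Read '1': R→{T}, S→{T}, T→{R}; union {R, T}; ε-closure = {R, S, T}.
Read '0': R→∅, S→{R}, T→{R}; now {R}.
Read '1': R→{T}; union {T}; ε-closure = {S, T}.
Read '1': S→{T}, T→{R}; union {R, T}; ε-closure = {R, S, T}.

{R, S, T}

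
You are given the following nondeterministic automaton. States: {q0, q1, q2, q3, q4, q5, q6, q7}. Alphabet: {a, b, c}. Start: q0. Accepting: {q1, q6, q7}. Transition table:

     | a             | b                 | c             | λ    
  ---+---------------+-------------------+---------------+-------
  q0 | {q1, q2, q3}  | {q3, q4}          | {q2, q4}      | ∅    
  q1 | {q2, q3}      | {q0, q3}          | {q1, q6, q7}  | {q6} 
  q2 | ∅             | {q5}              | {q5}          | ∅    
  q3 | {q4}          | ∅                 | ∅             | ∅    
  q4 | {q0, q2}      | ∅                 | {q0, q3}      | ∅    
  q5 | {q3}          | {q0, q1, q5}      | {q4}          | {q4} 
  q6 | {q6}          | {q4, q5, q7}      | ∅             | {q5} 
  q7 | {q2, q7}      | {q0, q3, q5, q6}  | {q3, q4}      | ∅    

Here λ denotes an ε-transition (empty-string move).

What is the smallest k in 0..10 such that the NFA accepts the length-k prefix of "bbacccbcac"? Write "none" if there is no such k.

Start in {q0}.
Read 'b': {q0} → {q3, q4}.
Read 'b': {q3, q4} → ∅.
The set is empty and remains empty for the remaining 8 symbols.
No reachable set along the way intersects F.

none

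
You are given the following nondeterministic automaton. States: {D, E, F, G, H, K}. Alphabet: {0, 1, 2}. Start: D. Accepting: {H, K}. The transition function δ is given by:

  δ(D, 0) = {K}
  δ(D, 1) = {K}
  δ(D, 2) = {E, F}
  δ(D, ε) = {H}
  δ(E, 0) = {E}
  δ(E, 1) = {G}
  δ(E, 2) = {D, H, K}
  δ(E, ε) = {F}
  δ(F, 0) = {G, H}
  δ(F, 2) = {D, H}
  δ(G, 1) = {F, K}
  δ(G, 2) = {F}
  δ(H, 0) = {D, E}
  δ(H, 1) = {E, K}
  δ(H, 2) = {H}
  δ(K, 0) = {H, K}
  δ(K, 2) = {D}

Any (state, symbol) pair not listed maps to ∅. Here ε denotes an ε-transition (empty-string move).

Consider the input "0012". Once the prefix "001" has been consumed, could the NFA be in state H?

Start: ε-closure({D}) = {D, H}.
Read '0': {D, H} → {D, E, F, H, K}.
Read '0': {D, E, F, H, K} → {D, E, F, G, H, K}.
Read '1': {D, E, F, G, H, K} → {E, F, G, K}.
State H is not in {E, F, G, K}.

No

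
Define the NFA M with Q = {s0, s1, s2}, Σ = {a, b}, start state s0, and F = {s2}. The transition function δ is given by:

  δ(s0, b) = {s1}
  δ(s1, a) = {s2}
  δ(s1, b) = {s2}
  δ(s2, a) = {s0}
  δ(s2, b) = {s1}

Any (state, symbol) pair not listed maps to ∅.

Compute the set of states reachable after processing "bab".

{s1}

Start in {s0}.
Read 'b': s0→{s1}; now {s1}.
Read 'a': s1→{s2}; now {s2}.
Read 'b': s2→{s1}; now {s1}.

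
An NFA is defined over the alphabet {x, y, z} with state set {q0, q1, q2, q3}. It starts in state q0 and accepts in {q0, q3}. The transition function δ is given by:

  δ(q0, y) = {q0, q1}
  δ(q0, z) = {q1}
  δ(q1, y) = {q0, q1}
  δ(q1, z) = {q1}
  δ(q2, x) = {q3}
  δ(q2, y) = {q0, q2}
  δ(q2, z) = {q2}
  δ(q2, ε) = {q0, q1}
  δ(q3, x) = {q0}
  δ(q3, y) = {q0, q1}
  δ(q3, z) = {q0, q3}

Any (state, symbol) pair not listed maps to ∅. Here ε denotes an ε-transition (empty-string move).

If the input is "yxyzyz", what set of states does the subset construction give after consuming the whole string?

∅

Start in {q0}.
Read 'y': q0→{q0, q1}; now {q0, q1}.
Read 'x': q0→∅, q1→∅; now ∅.
The set is empty and remains empty for the remaining 4 symbols.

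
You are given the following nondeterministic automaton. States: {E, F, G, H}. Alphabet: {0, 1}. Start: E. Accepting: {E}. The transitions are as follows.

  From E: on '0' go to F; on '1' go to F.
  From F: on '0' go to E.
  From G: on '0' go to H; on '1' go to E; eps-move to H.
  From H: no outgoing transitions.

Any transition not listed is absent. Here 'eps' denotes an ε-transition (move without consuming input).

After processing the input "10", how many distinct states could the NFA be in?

Start in {E}.
Read '1': E→{F}; now {F}.
Read '0': F→{E}; now {E}.
That set has 1 state.

1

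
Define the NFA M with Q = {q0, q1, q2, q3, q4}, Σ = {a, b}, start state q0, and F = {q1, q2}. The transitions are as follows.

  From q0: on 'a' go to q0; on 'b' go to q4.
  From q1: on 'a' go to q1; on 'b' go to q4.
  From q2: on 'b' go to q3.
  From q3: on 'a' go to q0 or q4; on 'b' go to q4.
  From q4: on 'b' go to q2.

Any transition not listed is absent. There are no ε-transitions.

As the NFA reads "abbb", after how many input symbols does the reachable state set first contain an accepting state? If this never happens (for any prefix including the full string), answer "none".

3

Start in {q0}.
Read 'a': {q0} → {q0}.
Read 'b': {q0} → {q4}.
Read 'b': {q4} → {q2}.
None of the earlier sets intersect F, but {q2} does.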